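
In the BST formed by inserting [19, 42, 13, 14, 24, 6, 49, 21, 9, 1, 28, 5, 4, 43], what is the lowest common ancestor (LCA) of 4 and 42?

Tree insertion order: [19, 42, 13, 14, 24, 6, 49, 21, 9, 1, 28, 5, 4, 43]
Tree (level-order array): [19, 13, 42, 6, 14, 24, 49, 1, 9, None, None, 21, 28, 43, None, None, 5, None, None, None, None, None, None, None, None, 4]
In a BST, the LCA of p=4, q=42 is the first node v on the
root-to-leaf path with p <= v <= q (go left if both < v, right if both > v).
Walk from root:
  at 19: 4 <= 19 <= 42, this is the LCA
LCA = 19


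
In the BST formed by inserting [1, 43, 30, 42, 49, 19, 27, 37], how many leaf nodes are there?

Tree built from: [1, 43, 30, 42, 49, 19, 27, 37]
Tree (level-order array): [1, None, 43, 30, 49, 19, 42, None, None, None, 27, 37]
Rule: A leaf has 0 children.
Per-node child counts:
  node 1: 1 child(ren)
  node 43: 2 child(ren)
  node 30: 2 child(ren)
  node 19: 1 child(ren)
  node 27: 0 child(ren)
  node 42: 1 child(ren)
  node 37: 0 child(ren)
  node 49: 0 child(ren)
Matching nodes: [27, 37, 49]
Count of leaf nodes: 3


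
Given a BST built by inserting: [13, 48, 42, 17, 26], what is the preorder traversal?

Tree insertion order: [13, 48, 42, 17, 26]
Tree (level-order array): [13, None, 48, 42, None, 17, None, None, 26]
Preorder traversal: [13, 48, 42, 17, 26]


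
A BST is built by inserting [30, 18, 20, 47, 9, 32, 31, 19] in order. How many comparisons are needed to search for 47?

Search path for 47: 30 -> 47
Found: True
Comparisons: 2


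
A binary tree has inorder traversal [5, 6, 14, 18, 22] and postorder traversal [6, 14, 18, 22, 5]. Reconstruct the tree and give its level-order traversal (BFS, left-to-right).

Inorder:   [5, 6, 14, 18, 22]
Postorder: [6, 14, 18, 22, 5]
Algorithm: postorder visits root last, so walk postorder right-to-left;
each value is the root of the current inorder slice — split it at that
value, recurse on the right subtree first, then the left.
Recursive splits:
  root=5; inorder splits into left=[], right=[6, 14, 18, 22]
  root=22; inorder splits into left=[6, 14, 18], right=[]
  root=18; inorder splits into left=[6, 14], right=[]
  root=14; inorder splits into left=[6], right=[]
  root=6; inorder splits into left=[], right=[]
Reconstructed level-order: [5, 22, 18, 14, 6]


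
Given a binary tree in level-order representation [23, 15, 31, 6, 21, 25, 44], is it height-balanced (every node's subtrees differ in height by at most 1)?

Tree (level-order array): [23, 15, 31, 6, 21, 25, 44]
Definition: a tree is height-balanced if, at every node, |h(left) - h(right)| <= 1 (empty subtree has height -1).
Bottom-up per-node check:
  node 6: h_left=-1, h_right=-1, diff=0 [OK], height=0
  node 21: h_left=-1, h_right=-1, diff=0 [OK], height=0
  node 15: h_left=0, h_right=0, diff=0 [OK], height=1
  node 25: h_left=-1, h_right=-1, diff=0 [OK], height=0
  node 44: h_left=-1, h_right=-1, diff=0 [OK], height=0
  node 31: h_left=0, h_right=0, diff=0 [OK], height=1
  node 23: h_left=1, h_right=1, diff=0 [OK], height=2
All nodes satisfy the balance condition.
Result: Balanced


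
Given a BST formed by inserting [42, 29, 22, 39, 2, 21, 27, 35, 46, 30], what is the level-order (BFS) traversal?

Tree insertion order: [42, 29, 22, 39, 2, 21, 27, 35, 46, 30]
Tree (level-order array): [42, 29, 46, 22, 39, None, None, 2, 27, 35, None, None, 21, None, None, 30]
BFS from the root, enqueuing left then right child of each popped node:
  queue [42] -> pop 42, enqueue [29, 46], visited so far: [42]
  queue [29, 46] -> pop 29, enqueue [22, 39], visited so far: [42, 29]
  queue [46, 22, 39] -> pop 46, enqueue [none], visited so far: [42, 29, 46]
  queue [22, 39] -> pop 22, enqueue [2, 27], visited so far: [42, 29, 46, 22]
  queue [39, 2, 27] -> pop 39, enqueue [35], visited so far: [42, 29, 46, 22, 39]
  queue [2, 27, 35] -> pop 2, enqueue [21], visited so far: [42, 29, 46, 22, 39, 2]
  queue [27, 35, 21] -> pop 27, enqueue [none], visited so far: [42, 29, 46, 22, 39, 2, 27]
  queue [35, 21] -> pop 35, enqueue [30], visited so far: [42, 29, 46, 22, 39, 2, 27, 35]
  queue [21, 30] -> pop 21, enqueue [none], visited so far: [42, 29, 46, 22, 39, 2, 27, 35, 21]
  queue [30] -> pop 30, enqueue [none], visited so far: [42, 29, 46, 22, 39, 2, 27, 35, 21, 30]
Result: [42, 29, 46, 22, 39, 2, 27, 35, 21, 30]


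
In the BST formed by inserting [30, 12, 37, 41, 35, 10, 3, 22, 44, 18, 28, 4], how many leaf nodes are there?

Tree built from: [30, 12, 37, 41, 35, 10, 3, 22, 44, 18, 28, 4]
Tree (level-order array): [30, 12, 37, 10, 22, 35, 41, 3, None, 18, 28, None, None, None, 44, None, 4]
Rule: A leaf has 0 children.
Per-node child counts:
  node 30: 2 child(ren)
  node 12: 2 child(ren)
  node 10: 1 child(ren)
  node 3: 1 child(ren)
  node 4: 0 child(ren)
  node 22: 2 child(ren)
  node 18: 0 child(ren)
  node 28: 0 child(ren)
  node 37: 2 child(ren)
  node 35: 0 child(ren)
  node 41: 1 child(ren)
  node 44: 0 child(ren)
Matching nodes: [4, 18, 28, 35, 44]
Count of leaf nodes: 5


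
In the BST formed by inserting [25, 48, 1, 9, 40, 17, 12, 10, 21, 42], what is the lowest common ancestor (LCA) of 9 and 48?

Tree insertion order: [25, 48, 1, 9, 40, 17, 12, 10, 21, 42]
Tree (level-order array): [25, 1, 48, None, 9, 40, None, None, 17, None, 42, 12, 21, None, None, 10]
In a BST, the LCA of p=9, q=48 is the first node v on the
root-to-leaf path with p <= v <= q (go left if both < v, right if both > v).
Walk from root:
  at 25: 9 <= 25 <= 48, this is the LCA
LCA = 25


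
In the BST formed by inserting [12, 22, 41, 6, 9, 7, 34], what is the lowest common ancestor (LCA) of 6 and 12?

Tree insertion order: [12, 22, 41, 6, 9, 7, 34]
Tree (level-order array): [12, 6, 22, None, 9, None, 41, 7, None, 34]
In a BST, the LCA of p=6, q=12 is the first node v on the
root-to-leaf path with p <= v <= q (go left if both < v, right if both > v).
Walk from root:
  at 12: 6 <= 12 <= 12, this is the LCA
LCA = 12


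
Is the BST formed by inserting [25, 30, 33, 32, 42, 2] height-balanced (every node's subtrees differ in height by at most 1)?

Tree (level-order array): [25, 2, 30, None, None, None, 33, 32, 42]
Definition: a tree is height-balanced if, at every node, |h(left) - h(right)| <= 1 (empty subtree has height -1).
Bottom-up per-node check:
  node 2: h_left=-1, h_right=-1, diff=0 [OK], height=0
  node 32: h_left=-1, h_right=-1, diff=0 [OK], height=0
  node 42: h_left=-1, h_right=-1, diff=0 [OK], height=0
  node 33: h_left=0, h_right=0, diff=0 [OK], height=1
  node 30: h_left=-1, h_right=1, diff=2 [FAIL (|-1-1|=2 > 1)], height=2
  node 25: h_left=0, h_right=2, diff=2 [FAIL (|0-2|=2 > 1)], height=3
Node 30 violates the condition: |-1 - 1| = 2 > 1.
Result: Not balanced


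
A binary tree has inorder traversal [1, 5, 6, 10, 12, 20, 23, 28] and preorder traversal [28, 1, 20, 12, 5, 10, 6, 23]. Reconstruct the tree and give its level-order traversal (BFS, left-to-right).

Inorder:  [1, 5, 6, 10, 12, 20, 23, 28]
Preorder: [28, 1, 20, 12, 5, 10, 6, 23]
Algorithm: preorder visits root first, so consume preorder in order;
for each root, split the current inorder slice at that value into
left-subtree inorder and right-subtree inorder, then recurse.
Recursive splits:
  root=28; inorder splits into left=[1, 5, 6, 10, 12, 20, 23], right=[]
  root=1; inorder splits into left=[], right=[5, 6, 10, 12, 20, 23]
  root=20; inorder splits into left=[5, 6, 10, 12], right=[23]
  root=12; inorder splits into left=[5, 6, 10], right=[]
  root=5; inorder splits into left=[], right=[6, 10]
  root=10; inorder splits into left=[6], right=[]
  root=6; inorder splits into left=[], right=[]
  root=23; inorder splits into left=[], right=[]
Reconstructed level-order: [28, 1, 20, 12, 23, 5, 10, 6]


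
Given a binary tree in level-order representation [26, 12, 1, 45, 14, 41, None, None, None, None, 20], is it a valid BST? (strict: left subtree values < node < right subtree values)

Level-order array: [26, 12, 1, 45, 14, 41, None, None, None, None, 20]
Validate using subtree bounds (lo, hi): at each node, require lo < value < hi,
then recurse left with hi=value and right with lo=value.
Preorder trace (stopping at first violation):
  at node 26 with bounds (-inf, +inf): OK
  at node 12 with bounds (-inf, 26): OK
  at node 45 with bounds (-inf, 12): VIOLATION
Node 45 violates its bound: not (-inf < 45 < 12).
Result: Not a valid BST


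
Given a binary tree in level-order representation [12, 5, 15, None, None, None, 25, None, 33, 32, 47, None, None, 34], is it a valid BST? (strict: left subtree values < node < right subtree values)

Level-order array: [12, 5, 15, None, None, None, 25, None, 33, 32, 47, None, None, 34]
Validate using subtree bounds (lo, hi): at each node, require lo < value < hi,
then recurse left with hi=value and right with lo=value.
Preorder trace (stopping at first violation):
  at node 12 with bounds (-inf, +inf): OK
  at node 5 with bounds (-inf, 12): OK
  at node 15 with bounds (12, +inf): OK
  at node 25 with bounds (15, +inf): OK
  at node 33 with bounds (25, +inf): OK
  at node 32 with bounds (25, 33): OK
  at node 47 with bounds (33, +inf): OK
  at node 34 with bounds (33, 47): OK
No violation found at any node.
Result: Valid BST


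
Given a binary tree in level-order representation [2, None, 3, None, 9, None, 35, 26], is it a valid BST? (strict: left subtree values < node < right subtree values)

Level-order array: [2, None, 3, None, 9, None, 35, 26]
Validate using subtree bounds (lo, hi): at each node, require lo < value < hi,
then recurse left with hi=value and right with lo=value.
Preorder trace (stopping at first violation):
  at node 2 with bounds (-inf, +inf): OK
  at node 3 with bounds (2, +inf): OK
  at node 9 with bounds (3, +inf): OK
  at node 35 with bounds (9, +inf): OK
  at node 26 with bounds (9, 35): OK
No violation found at any node.
Result: Valid BST


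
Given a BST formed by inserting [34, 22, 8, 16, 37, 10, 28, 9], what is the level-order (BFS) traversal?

Tree insertion order: [34, 22, 8, 16, 37, 10, 28, 9]
Tree (level-order array): [34, 22, 37, 8, 28, None, None, None, 16, None, None, 10, None, 9]
BFS from the root, enqueuing left then right child of each popped node:
  queue [34] -> pop 34, enqueue [22, 37], visited so far: [34]
  queue [22, 37] -> pop 22, enqueue [8, 28], visited so far: [34, 22]
  queue [37, 8, 28] -> pop 37, enqueue [none], visited so far: [34, 22, 37]
  queue [8, 28] -> pop 8, enqueue [16], visited so far: [34, 22, 37, 8]
  queue [28, 16] -> pop 28, enqueue [none], visited so far: [34, 22, 37, 8, 28]
  queue [16] -> pop 16, enqueue [10], visited so far: [34, 22, 37, 8, 28, 16]
  queue [10] -> pop 10, enqueue [9], visited so far: [34, 22, 37, 8, 28, 16, 10]
  queue [9] -> pop 9, enqueue [none], visited so far: [34, 22, 37, 8, 28, 16, 10, 9]
Result: [34, 22, 37, 8, 28, 16, 10, 9]


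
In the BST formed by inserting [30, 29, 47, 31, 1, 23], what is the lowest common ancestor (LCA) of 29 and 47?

Tree insertion order: [30, 29, 47, 31, 1, 23]
Tree (level-order array): [30, 29, 47, 1, None, 31, None, None, 23]
In a BST, the LCA of p=29, q=47 is the first node v on the
root-to-leaf path with p <= v <= q (go left if both < v, right if both > v).
Walk from root:
  at 30: 29 <= 30 <= 47, this is the LCA
LCA = 30


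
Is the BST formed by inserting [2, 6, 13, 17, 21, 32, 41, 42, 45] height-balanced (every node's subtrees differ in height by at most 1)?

Tree (level-order array): [2, None, 6, None, 13, None, 17, None, 21, None, 32, None, 41, None, 42, None, 45]
Definition: a tree is height-balanced if, at every node, |h(left) - h(right)| <= 1 (empty subtree has height -1).
Bottom-up per-node check:
  node 45: h_left=-1, h_right=-1, diff=0 [OK], height=0
  node 42: h_left=-1, h_right=0, diff=1 [OK], height=1
  node 41: h_left=-1, h_right=1, diff=2 [FAIL (|-1-1|=2 > 1)], height=2
  node 32: h_left=-1, h_right=2, diff=3 [FAIL (|-1-2|=3 > 1)], height=3
  node 21: h_left=-1, h_right=3, diff=4 [FAIL (|-1-3|=4 > 1)], height=4
  node 17: h_left=-1, h_right=4, diff=5 [FAIL (|-1-4|=5 > 1)], height=5
  node 13: h_left=-1, h_right=5, diff=6 [FAIL (|-1-5|=6 > 1)], height=6
  node 6: h_left=-1, h_right=6, diff=7 [FAIL (|-1-6|=7 > 1)], height=7
  node 2: h_left=-1, h_right=7, diff=8 [FAIL (|-1-7|=8 > 1)], height=8
Node 41 violates the condition: |-1 - 1| = 2 > 1.
Result: Not balanced


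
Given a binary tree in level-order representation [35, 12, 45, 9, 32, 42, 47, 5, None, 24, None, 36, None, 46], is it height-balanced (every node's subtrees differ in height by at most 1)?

Tree (level-order array): [35, 12, 45, 9, 32, 42, 47, 5, None, 24, None, 36, None, 46]
Definition: a tree is height-balanced if, at every node, |h(left) - h(right)| <= 1 (empty subtree has height -1).
Bottom-up per-node check:
  node 5: h_left=-1, h_right=-1, diff=0 [OK], height=0
  node 9: h_left=0, h_right=-1, diff=1 [OK], height=1
  node 24: h_left=-1, h_right=-1, diff=0 [OK], height=0
  node 32: h_left=0, h_right=-1, diff=1 [OK], height=1
  node 12: h_left=1, h_right=1, diff=0 [OK], height=2
  node 36: h_left=-1, h_right=-1, diff=0 [OK], height=0
  node 42: h_left=0, h_right=-1, diff=1 [OK], height=1
  node 46: h_left=-1, h_right=-1, diff=0 [OK], height=0
  node 47: h_left=0, h_right=-1, diff=1 [OK], height=1
  node 45: h_left=1, h_right=1, diff=0 [OK], height=2
  node 35: h_left=2, h_right=2, diff=0 [OK], height=3
All nodes satisfy the balance condition.
Result: Balanced


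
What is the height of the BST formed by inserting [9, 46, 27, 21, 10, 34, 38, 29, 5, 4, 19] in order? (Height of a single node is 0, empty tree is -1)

Insertion order: [9, 46, 27, 21, 10, 34, 38, 29, 5, 4, 19]
Tree (level-order array): [9, 5, 46, 4, None, 27, None, None, None, 21, 34, 10, None, 29, 38, None, 19]
Compute height bottom-up (empty subtree = -1):
  height(4) = 1 + max(-1, -1) = 0
  height(5) = 1 + max(0, -1) = 1
  height(19) = 1 + max(-1, -1) = 0
  height(10) = 1 + max(-1, 0) = 1
  height(21) = 1 + max(1, -1) = 2
  height(29) = 1 + max(-1, -1) = 0
  height(38) = 1 + max(-1, -1) = 0
  height(34) = 1 + max(0, 0) = 1
  height(27) = 1 + max(2, 1) = 3
  height(46) = 1 + max(3, -1) = 4
  height(9) = 1 + max(1, 4) = 5
Height = 5


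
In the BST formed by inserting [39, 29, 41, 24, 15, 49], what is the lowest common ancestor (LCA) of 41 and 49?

Tree insertion order: [39, 29, 41, 24, 15, 49]
Tree (level-order array): [39, 29, 41, 24, None, None, 49, 15]
In a BST, the LCA of p=41, q=49 is the first node v on the
root-to-leaf path with p <= v <= q (go left if both < v, right if both > v).
Walk from root:
  at 39: both 41 and 49 > 39, go right
  at 41: 41 <= 41 <= 49, this is the LCA
LCA = 41


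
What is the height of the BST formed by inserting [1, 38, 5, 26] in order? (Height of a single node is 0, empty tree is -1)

Insertion order: [1, 38, 5, 26]
Tree (level-order array): [1, None, 38, 5, None, None, 26]
Compute height bottom-up (empty subtree = -1):
  height(26) = 1 + max(-1, -1) = 0
  height(5) = 1 + max(-1, 0) = 1
  height(38) = 1 + max(1, -1) = 2
  height(1) = 1 + max(-1, 2) = 3
Height = 3


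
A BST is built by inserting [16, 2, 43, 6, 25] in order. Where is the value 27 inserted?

Starting tree (level order): [16, 2, 43, None, 6, 25]
Insertion path: 16 -> 43 -> 25
Result: insert 27 as right child of 25
Final tree (level order): [16, 2, 43, None, 6, 25, None, None, None, None, 27]


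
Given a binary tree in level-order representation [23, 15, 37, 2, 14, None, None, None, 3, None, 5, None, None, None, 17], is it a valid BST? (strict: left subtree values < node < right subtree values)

Level-order array: [23, 15, 37, 2, 14, None, None, None, 3, None, 5, None, None, None, 17]
Validate using subtree bounds (lo, hi): at each node, require lo < value < hi,
then recurse left with hi=value and right with lo=value.
Preorder trace (stopping at first violation):
  at node 23 with bounds (-inf, +inf): OK
  at node 15 with bounds (-inf, 23): OK
  at node 2 with bounds (-inf, 15): OK
  at node 3 with bounds (2, 15): OK
  at node 14 with bounds (15, 23): VIOLATION
Node 14 violates its bound: not (15 < 14 < 23).
Result: Not a valid BST


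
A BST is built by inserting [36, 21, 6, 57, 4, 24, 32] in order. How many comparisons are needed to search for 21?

Search path for 21: 36 -> 21
Found: True
Comparisons: 2


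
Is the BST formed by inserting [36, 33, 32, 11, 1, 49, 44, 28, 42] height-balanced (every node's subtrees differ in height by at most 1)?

Tree (level-order array): [36, 33, 49, 32, None, 44, None, 11, None, 42, None, 1, 28]
Definition: a tree is height-balanced if, at every node, |h(left) - h(right)| <= 1 (empty subtree has height -1).
Bottom-up per-node check:
  node 1: h_left=-1, h_right=-1, diff=0 [OK], height=0
  node 28: h_left=-1, h_right=-1, diff=0 [OK], height=0
  node 11: h_left=0, h_right=0, diff=0 [OK], height=1
  node 32: h_left=1, h_right=-1, diff=2 [FAIL (|1--1|=2 > 1)], height=2
  node 33: h_left=2, h_right=-1, diff=3 [FAIL (|2--1|=3 > 1)], height=3
  node 42: h_left=-1, h_right=-1, diff=0 [OK], height=0
  node 44: h_left=0, h_right=-1, diff=1 [OK], height=1
  node 49: h_left=1, h_right=-1, diff=2 [FAIL (|1--1|=2 > 1)], height=2
  node 36: h_left=3, h_right=2, diff=1 [OK], height=4
Node 32 violates the condition: |1 - -1| = 2 > 1.
Result: Not balanced


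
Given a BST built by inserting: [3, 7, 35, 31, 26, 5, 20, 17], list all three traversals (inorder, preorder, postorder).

Tree insertion order: [3, 7, 35, 31, 26, 5, 20, 17]
Tree (level-order array): [3, None, 7, 5, 35, None, None, 31, None, 26, None, 20, None, 17]
Inorder (L, root, R): [3, 5, 7, 17, 20, 26, 31, 35]
Preorder (root, L, R): [3, 7, 5, 35, 31, 26, 20, 17]
Postorder (L, R, root): [5, 17, 20, 26, 31, 35, 7, 3]


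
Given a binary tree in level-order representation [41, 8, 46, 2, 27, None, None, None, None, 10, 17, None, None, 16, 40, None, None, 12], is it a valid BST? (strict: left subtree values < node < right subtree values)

Level-order array: [41, 8, 46, 2, 27, None, None, None, None, 10, 17, None, None, 16, 40, None, None, 12]
Validate using subtree bounds (lo, hi): at each node, require lo < value < hi,
then recurse left with hi=value and right with lo=value.
Preorder trace (stopping at first violation):
  at node 41 with bounds (-inf, +inf): OK
  at node 8 with bounds (-inf, 41): OK
  at node 2 with bounds (-inf, 8): OK
  at node 27 with bounds (8, 41): OK
  at node 10 with bounds (8, 27): OK
  at node 17 with bounds (27, 41): VIOLATION
Node 17 violates its bound: not (27 < 17 < 41).
Result: Not a valid BST


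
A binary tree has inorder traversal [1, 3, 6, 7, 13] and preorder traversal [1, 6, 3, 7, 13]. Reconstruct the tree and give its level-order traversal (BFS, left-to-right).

Inorder:  [1, 3, 6, 7, 13]
Preorder: [1, 6, 3, 7, 13]
Algorithm: preorder visits root first, so consume preorder in order;
for each root, split the current inorder slice at that value into
left-subtree inorder and right-subtree inorder, then recurse.
Recursive splits:
  root=1; inorder splits into left=[], right=[3, 6, 7, 13]
  root=6; inorder splits into left=[3], right=[7, 13]
  root=3; inorder splits into left=[], right=[]
  root=7; inorder splits into left=[], right=[13]
  root=13; inorder splits into left=[], right=[]
Reconstructed level-order: [1, 6, 3, 7, 13]


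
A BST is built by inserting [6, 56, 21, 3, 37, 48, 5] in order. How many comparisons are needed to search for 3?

Search path for 3: 6 -> 3
Found: True
Comparisons: 2


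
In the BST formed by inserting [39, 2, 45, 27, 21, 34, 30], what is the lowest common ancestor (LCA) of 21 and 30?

Tree insertion order: [39, 2, 45, 27, 21, 34, 30]
Tree (level-order array): [39, 2, 45, None, 27, None, None, 21, 34, None, None, 30]
In a BST, the LCA of p=21, q=30 is the first node v on the
root-to-leaf path with p <= v <= q (go left if both < v, right if both > v).
Walk from root:
  at 39: both 21 and 30 < 39, go left
  at 2: both 21 and 30 > 2, go right
  at 27: 21 <= 27 <= 30, this is the LCA
LCA = 27


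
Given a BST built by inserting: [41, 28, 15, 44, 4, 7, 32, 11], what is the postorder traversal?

Tree insertion order: [41, 28, 15, 44, 4, 7, 32, 11]
Tree (level-order array): [41, 28, 44, 15, 32, None, None, 4, None, None, None, None, 7, None, 11]
Postorder traversal: [11, 7, 4, 15, 32, 28, 44, 41]


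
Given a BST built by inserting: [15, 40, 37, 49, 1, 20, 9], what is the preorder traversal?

Tree insertion order: [15, 40, 37, 49, 1, 20, 9]
Tree (level-order array): [15, 1, 40, None, 9, 37, 49, None, None, 20]
Preorder traversal: [15, 1, 9, 40, 37, 20, 49]


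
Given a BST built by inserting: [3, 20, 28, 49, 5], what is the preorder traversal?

Tree insertion order: [3, 20, 28, 49, 5]
Tree (level-order array): [3, None, 20, 5, 28, None, None, None, 49]
Preorder traversal: [3, 20, 5, 28, 49]


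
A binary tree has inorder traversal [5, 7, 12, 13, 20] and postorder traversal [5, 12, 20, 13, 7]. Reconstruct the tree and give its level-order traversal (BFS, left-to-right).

Inorder:   [5, 7, 12, 13, 20]
Postorder: [5, 12, 20, 13, 7]
Algorithm: postorder visits root last, so walk postorder right-to-left;
each value is the root of the current inorder slice — split it at that
value, recurse on the right subtree first, then the left.
Recursive splits:
  root=7; inorder splits into left=[5], right=[12, 13, 20]
  root=13; inorder splits into left=[12], right=[20]
  root=20; inorder splits into left=[], right=[]
  root=12; inorder splits into left=[], right=[]
  root=5; inorder splits into left=[], right=[]
Reconstructed level-order: [7, 5, 13, 12, 20]


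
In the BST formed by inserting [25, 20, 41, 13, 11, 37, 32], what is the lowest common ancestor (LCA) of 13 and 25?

Tree insertion order: [25, 20, 41, 13, 11, 37, 32]
Tree (level-order array): [25, 20, 41, 13, None, 37, None, 11, None, 32]
In a BST, the LCA of p=13, q=25 is the first node v on the
root-to-leaf path with p <= v <= q (go left if both < v, right if both > v).
Walk from root:
  at 25: 13 <= 25 <= 25, this is the LCA
LCA = 25


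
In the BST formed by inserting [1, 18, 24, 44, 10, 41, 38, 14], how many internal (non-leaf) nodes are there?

Tree built from: [1, 18, 24, 44, 10, 41, 38, 14]
Tree (level-order array): [1, None, 18, 10, 24, None, 14, None, 44, None, None, 41, None, 38]
Rule: An internal node has at least one child.
Per-node child counts:
  node 1: 1 child(ren)
  node 18: 2 child(ren)
  node 10: 1 child(ren)
  node 14: 0 child(ren)
  node 24: 1 child(ren)
  node 44: 1 child(ren)
  node 41: 1 child(ren)
  node 38: 0 child(ren)
Matching nodes: [1, 18, 10, 24, 44, 41]
Count of internal (non-leaf) nodes: 6


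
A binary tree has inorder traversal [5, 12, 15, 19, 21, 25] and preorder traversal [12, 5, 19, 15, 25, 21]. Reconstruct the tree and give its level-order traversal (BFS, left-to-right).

Inorder:  [5, 12, 15, 19, 21, 25]
Preorder: [12, 5, 19, 15, 25, 21]
Algorithm: preorder visits root first, so consume preorder in order;
for each root, split the current inorder slice at that value into
left-subtree inorder and right-subtree inorder, then recurse.
Recursive splits:
  root=12; inorder splits into left=[5], right=[15, 19, 21, 25]
  root=5; inorder splits into left=[], right=[]
  root=19; inorder splits into left=[15], right=[21, 25]
  root=15; inorder splits into left=[], right=[]
  root=25; inorder splits into left=[21], right=[]
  root=21; inorder splits into left=[], right=[]
Reconstructed level-order: [12, 5, 19, 15, 25, 21]


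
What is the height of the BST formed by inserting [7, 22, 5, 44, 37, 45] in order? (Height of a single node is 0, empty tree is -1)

Insertion order: [7, 22, 5, 44, 37, 45]
Tree (level-order array): [7, 5, 22, None, None, None, 44, 37, 45]
Compute height bottom-up (empty subtree = -1):
  height(5) = 1 + max(-1, -1) = 0
  height(37) = 1 + max(-1, -1) = 0
  height(45) = 1 + max(-1, -1) = 0
  height(44) = 1 + max(0, 0) = 1
  height(22) = 1 + max(-1, 1) = 2
  height(7) = 1 + max(0, 2) = 3
Height = 3


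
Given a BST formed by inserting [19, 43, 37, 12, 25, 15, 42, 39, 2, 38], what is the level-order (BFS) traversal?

Tree insertion order: [19, 43, 37, 12, 25, 15, 42, 39, 2, 38]
Tree (level-order array): [19, 12, 43, 2, 15, 37, None, None, None, None, None, 25, 42, None, None, 39, None, 38]
BFS from the root, enqueuing left then right child of each popped node:
  queue [19] -> pop 19, enqueue [12, 43], visited so far: [19]
  queue [12, 43] -> pop 12, enqueue [2, 15], visited so far: [19, 12]
  queue [43, 2, 15] -> pop 43, enqueue [37], visited so far: [19, 12, 43]
  queue [2, 15, 37] -> pop 2, enqueue [none], visited so far: [19, 12, 43, 2]
  queue [15, 37] -> pop 15, enqueue [none], visited so far: [19, 12, 43, 2, 15]
  queue [37] -> pop 37, enqueue [25, 42], visited so far: [19, 12, 43, 2, 15, 37]
  queue [25, 42] -> pop 25, enqueue [none], visited so far: [19, 12, 43, 2, 15, 37, 25]
  queue [42] -> pop 42, enqueue [39], visited so far: [19, 12, 43, 2, 15, 37, 25, 42]
  queue [39] -> pop 39, enqueue [38], visited so far: [19, 12, 43, 2, 15, 37, 25, 42, 39]
  queue [38] -> pop 38, enqueue [none], visited so far: [19, 12, 43, 2, 15, 37, 25, 42, 39, 38]
Result: [19, 12, 43, 2, 15, 37, 25, 42, 39, 38]


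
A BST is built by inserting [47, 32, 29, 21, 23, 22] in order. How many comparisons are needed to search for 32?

Search path for 32: 47 -> 32
Found: True
Comparisons: 2


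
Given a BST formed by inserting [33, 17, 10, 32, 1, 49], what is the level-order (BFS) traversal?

Tree insertion order: [33, 17, 10, 32, 1, 49]
Tree (level-order array): [33, 17, 49, 10, 32, None, None, 1]
BFS from the root, enqueuing left then right child of each popped node:
  queue [33] -> pop 33, enqueue [17, 49], visited so far: [33]
  queue [17, 49] -> pop 17, enqueue [10, 32], visited so far: [33, 17]
  queue [49, 10, 32] -> pop 49, enqueue [none], visited so far: [33, 17, 49]
  queue [10, 32] -> pop 10, enqueue [1], visited so far: [33, 17, 49, 10]
  queue [32, 1] -> pop 32, enqueue [none], visited so far: [33, 17, 49, 10, 32]
  queue [1] -> pop 1, enqueue [none], visited so far: [33, 17, 49, 10, 32, 1]
Result: [33, 17, 49, 10, 32, 1]


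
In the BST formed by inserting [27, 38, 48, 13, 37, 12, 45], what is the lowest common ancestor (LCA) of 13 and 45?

Tree insertion order: [27, 38, 48, 13, 37, 12, 45]
Tree (level-order array): [27, 13, 38, 12, None, 37, 48, None, None, None, None, 45]
In a BST, the LCA of p=13, q=45 is the first node v on the
root-to-leaf path with p <= v <= q (go left if both < v, right if both > v).
Walk from root:
  at 27: 13 <= 27 <= 45, this is the LCA
LCA = 27


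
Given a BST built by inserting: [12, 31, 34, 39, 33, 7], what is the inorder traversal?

Tree insertion order: [12, 31, 34, 39, 33, 7]
Tree (level-order array): [12, 7, 31, None, None, None, 34, 33, 39]
Inorder traversal: [7, 12, 31, 33, 34, 39]


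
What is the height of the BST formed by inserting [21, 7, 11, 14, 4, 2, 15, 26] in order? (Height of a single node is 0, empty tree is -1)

Insertion order: [21, 7, 11, 14, 4, 2, 15, 26]
Tree (level-order array): [21, 7, 26, 4, 11, None, None, 2, None, None, 14, None, None, None, 15]
Compute height bottom-up (empty subtree = -1):
  height(2) = 1 + max(-1, -1) = 0
  height(4) = 1 + max(0, -1) = 1
  height(15) = 1 + max(-1, -1) = 0
  height(14) = 1 + max(-1, 0) = 1
  height(11) = 1 + max(-1, 1) = 2
  height(7) = 1 + max(1, 2) = 3
  height(26) = 1 + max(-1, -1) = 0
  height(21) = 1 + max(3, 0) = 4
Height = 4


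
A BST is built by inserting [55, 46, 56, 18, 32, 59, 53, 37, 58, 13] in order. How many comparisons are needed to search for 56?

Search path for 56: 55 -> 56
Found: True
Comparisons: 2


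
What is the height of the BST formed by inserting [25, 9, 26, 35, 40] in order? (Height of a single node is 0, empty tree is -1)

Insertion order: [25, 9, 26, 35, 40]
Tree (level-order array): [25, 9, 26, None, None, None, 35, None, 40]
Compute height bottom-up (empty subtree = -1):
  height(9) = 1 + max(-1, -1) = 0
  height(40) = 1 + max(-1, -1) = 0
  height(35) = 1 + max(-1, 0) = 1
  height(26) = 1 + max(-1, 1) = 2
  height(25) = 1 + max(0, 2) = 3
Height = 3


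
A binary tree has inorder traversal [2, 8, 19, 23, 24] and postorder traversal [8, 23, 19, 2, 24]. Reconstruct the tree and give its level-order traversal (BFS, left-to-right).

Inorder:   [2, 8, 19, 23, 24]
Postorder: [8, 23, 19, 2, 24]
Algorithm: postorder visits root last, so walk postorder right-to-left;
each value is the root of the current inorder slice — split it at that
value, recurse on the right subtree first, then the left.
Recursive splits:
  root=24; inorder splits into left=[2, 8, 19, 23], right=[]
  root=2; inorder splits into left=[], right=[8, 19, 23]
  root=19; inorder splits into left=[8], right=[23]
  root=23; inorder splits into left=[], right=[]
  root=8; inorder splits into left=[], right=[]
Reconstructed level-order: [24, 2, 19, 8, 23]


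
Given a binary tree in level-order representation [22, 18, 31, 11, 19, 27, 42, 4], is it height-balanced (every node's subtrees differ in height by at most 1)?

Tree (level-order array): [22, 18, 31, 11, 19, 27, 42, 4]
Definition: a tree is height-balanced if, at every node, |h(left) - h(right)| <= 1 (empty subtree has height -1).
Bottom-up per-node check:
  node 4: h_left=-1, h_right=-1, diff=0 [OK], height=0
  node 11: h_left=0, h_right=-1, diff=1 [OK], height=1
  node 19: h_left=-1, h_right=-1, diff=0 [OK], height=0
  node 18: h_left=1, h_right=0, diff=1 [OK], height=2
  node 27: h_left=-1, h_right=-1, diff=0 [OK], height=0
  node 42: h_left=-1, h_right=-1, diff=0 [OK], height=0
  node 31: h_left=0, h_right=0, diff=0 [OK], height=1
  node 22: h_left=2, h_right=1, diff=1 [OK], height=3
All nodes satisfy the balance condition.
Result: Balanced


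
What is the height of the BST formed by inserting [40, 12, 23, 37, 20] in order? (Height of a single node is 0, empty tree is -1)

Insertion order: [40, 12, 23, 37, 20]
Tree (level-order array): [40, 12, None, None, 23, 20, 37]
Compute height bottom-up (empty subtree = -1):
  height(20) = 1 + max(-1, -1) = 0
  height(37) = 1 + max(-1, -1) = 0
  height(23) = 1 + max(0, 0) = 1
  height(12) = 1 + max(-1, 1) = 2
  height(40) = 1 + max(2, -1) = 3
Height = 3


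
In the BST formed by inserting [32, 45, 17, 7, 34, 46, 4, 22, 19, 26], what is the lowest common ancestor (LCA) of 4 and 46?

Tree insertion order: [32, 45, 17, 7, 34, 46, 4, 22, 19, 26]
Tree (level-order array): [32, 17, 45, 7, 22, 34, 46, 4, None, 19, 26]
In a BST, the LCA of p=4, q=46 is the first node v on the
root-to-leaf path with p <= v <= q (go left if both < v, right if both > v).
Walk from root:
  at 32: 4 <= 32 <= 46, this is the LCA
LCA = 32


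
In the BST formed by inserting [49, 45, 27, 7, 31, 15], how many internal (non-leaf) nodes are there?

Tree built from: [49, 45, 27, 7, 31, 15]
Tree (level-order array): [49, 45, None, 27, None, 7, 31, None, 15]
Rule: An internal node has at least one child.
Per-node child counts:
  node 49: 1 child(ren)
  node 45: 1 child(ren)
  node 27: 2 child(ren)
  node 7: 1 child(ren)
  node 15: 0 child(ren)
  node 31: 0 child(ren)
Matching nodes: [49, 45, 27, 7]
Count of internal (non-leaf) nodes: 4


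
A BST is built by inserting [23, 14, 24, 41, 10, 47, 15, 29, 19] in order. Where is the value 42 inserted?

Starting tree (level order): [23, 14, 24, 10, 15, None, 41, None, None, None, 19, 29, 47]
Insertion path: 23 -> 24 -> 41 -> 47
Result: insert 42 as left child of 47
Final tree (level order): [23, 14, 24, 10, 15, None, 41, None, None, None, 19, 29, 47, None, None, None, None, 42]


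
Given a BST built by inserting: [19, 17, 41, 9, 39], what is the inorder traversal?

Tree insertion order: [19, 17, 41, 9, 39]
Tree (level-order array): [19, 17, 41, 9, None, 39]
Inorder traversal: [9, 17, 19, 39, 41]


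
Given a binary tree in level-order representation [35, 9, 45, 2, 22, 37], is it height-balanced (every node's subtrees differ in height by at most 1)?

Tree (level-order array): [35, 9, 45, 2, 22, 37]
Definition: a tree is height-balanced if, at every node, |h(left) - h(right)| <= 1 (empty subtree has height -1).
Bottom-up per-node check:
  node 2: h_left=-1, h_right=-1, diff=0 [OK], height=0
  node 22: h_left=-1, h_right=-1, diff=0 [OK], height=0
  node 9: h_left=0, h_right=0, diff=0 [OK], height=1
  node 37: h_left=-1, h_right=-1, diff=0 [OK], height=0
  node 45: h_left=0, h_right=-1, diff=1 [OK], height=1
  node 35: h_left=1, h_right=1, diff=0 [OK], height=2
All nodes satisfy the balance condition.
Result: Balanced


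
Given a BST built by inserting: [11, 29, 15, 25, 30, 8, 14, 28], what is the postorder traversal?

Tree insertion order: [11, 29, 15, 25, 30, 8, 14, 28]
Tree (level-order array): [11, 8, 29, None, None, 15, 30, 14, 25, None, None, None, None, None, 28]
Postorder traversal: [8, 14, 28, 25, 15, 30, 29, 11]


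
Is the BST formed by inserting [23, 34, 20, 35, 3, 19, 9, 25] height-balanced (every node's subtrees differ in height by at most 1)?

Tree (level-order array): [23, 20, 34, 3, None, 25, 35, None, 19, None, None, None, None, 9]
Definition: a tree is height-balanced if, at every node, |h(left) - h(right)| <= 1 (empty subtree has height -1).
Bottom-up per-node check:
  node 9: h_left=-1, h_right=-1, diff=0 [OK], height=0
  node 19: h_left=0, h_right=-1, diff=1 [OK], height=1
  node 3: h_left=-1, h_right=1, diff=2 [FAIL (|-1-1|=2 > 1)], height=2
  node 20: h_left=2, h_right=-1, diff=3 [FAIL (|2--1|=3 > 1)], height=3
  node 25: h_left=-1, h_right=-1, diff=0 [OK], height=0
  node 35: h_left=-1, h_right=-1, diff=0 [OK], height=0
  node 34: h_left=0, h_right=0, diff=0 [OK], height=1
  node 23: h_left=3, h_right=1, diff=2 [FAIL (|3-1|=2 > 1)], height=4
Node 3 violates the condition: |-1 - 1| = 2 > 1.
Result: Not balanced


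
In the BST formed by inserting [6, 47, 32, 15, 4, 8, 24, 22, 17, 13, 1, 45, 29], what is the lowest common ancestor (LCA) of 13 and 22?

Tree insertion order: [6, 47, 32, 15, 4, 8, 24, 22, 17, 13, 1, 45, 29]
Tree (level-order array): [6, 4, 47, 1, None, 32, None, None, None, 15, 45, 8, 24, None, None, None, 13, 22, 29, None, None, 17]
In a BST, the LCA of p=13, q=22 is the first node v on the
root-to-leaf path with p <= v <= q (go left if both < v, right if both > v).
Walk from root:
  at 6: both 13 and 22 > 6, go right
  at 47: both 13 and 22 < 47, go left
  at 32: both 13 and 22 < 32, go left
  at 15: 13 <= 15 <= 22, this is the LCA
LCA = 15


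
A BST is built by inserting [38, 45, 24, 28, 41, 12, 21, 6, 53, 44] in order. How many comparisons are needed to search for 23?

Search path for 23: 38 -> 24 -> 12 -> 21
Found: False
Comparisons: 4


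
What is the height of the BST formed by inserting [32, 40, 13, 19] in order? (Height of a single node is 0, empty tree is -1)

Insertion order: [32, 40, 13, 19]
Tree (level-order array): [32, 13, 40, None, 19]
Compute height bottom-up (empty subtree = -1):
  height(19) = 1 + max(-1, -1) = 0
  height(13) = 1 + max(-1, 0) = 1
  height(40) = 1 + max(-1, -1) = 0
  height(32) = 1 + max(1, 0) = 2
Height = 2


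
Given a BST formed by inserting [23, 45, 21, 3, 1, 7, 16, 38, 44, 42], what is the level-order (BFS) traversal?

Tree insertion order: [23, 45, 21, 3, 1, 7, 16, 38, 44, 42]
Tree (level-order array): [23, 21, 45, 3, None, 38, None, 1, 7, None, 44, None, None, None, 16, 42]
BFS from the root, enqueuing left then right child of each popped node:
  queue [23] -> pop 23, enqueue [21, 45], visited so far: [23]
  queue [21, 45] -> pop 21, enqueue [3], visited so far: [23, 21]
  queue [45, 3] -> pop 45, enqueue [38], visited so far: [23, 21, 45]
  queue [3, 38] -> pop 3, enqueue [1, 7], visited so far: [23, 21, 45, 3]
  queue [38, 1, 7] -> pop 38, enqueue [44], visited so far: [23, 21, 45, 3, 38]
  queue [1, 7, 44] -> pop 1, enqueue [none], visited so far: [23, 21, 45, 3, 38, 1]
  queue [7, 44] -> pop 7, enqueue [16], visited so far: [23, 21, 45, 3, 38, 1, 7]
  queue [44, 16] -> pop 44, enqueue [42], visited so far: [23, 21, 45, 3, 38, 1, 7, 44]
  queue [16, 42] -> pop 16, enqueue [none], visited so far: [23, 21, 45, 3, 38, 1, 7, 44, 16]
  queue [42] -> pop 42, enqueue [none], visited so far: [23, 21, 45, 3, 38, 1, 7, 44, 16, 42]
Result: [23, 21, 45, 3, 38, 1, 7, 44, 16, 42]


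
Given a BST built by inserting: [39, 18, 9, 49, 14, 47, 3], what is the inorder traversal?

Tree insertion order: [39, 18, 9, 49, 14, 47, 3]
Tree (level-order array): [39, 18, 49, 9, None, 47, None, 3, 14]
Inorder traversal: [3, 9, 14, 18, 39, 47, 49]


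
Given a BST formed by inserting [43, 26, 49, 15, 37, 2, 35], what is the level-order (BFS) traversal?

Tree insertion order: [43, 26, 49, 15, 37, 2, 35]
Tree (level-order array): [43, 26, 49, 15, 37, None, None, 2, None, 35]
BFS from the root, enqueuing left then right child of each popped node:
  queue [43] -> pop 43, enqueue [26, 49], visited so far: [43]
  queue [26, 49] -> pop 26, enqueue [15, 37], visited so far: [43, 26]
  queue [49, 15, 37] -> pop 49, enqueue [none], visited so far: [43, 26, 49]
  queue [15, 37] -> pop 15, enqueue [2], visited so far: [43, 26, 49, 15]
  queue [37, 2] -> pop 37, enqueue [35], visited so far: [43, 26, 49, 15, 37]
  queue [2, 35] -> pop 2, enqueue [none], visited so far: [43, 26, 49, 15, 37, 2]
  queue [35] -> pop 35, enqueue [none], visited so far: [43, 26, 49, 15, 37, 2, 35]
Result: [43, 26, 49, 15, 37, 2, 35]


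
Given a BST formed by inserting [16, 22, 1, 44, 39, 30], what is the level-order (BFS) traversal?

Tree insertion order: [16, 22, 1, 44, 39, 30]
Tree (level-order array): [16, 1, 22, None, None, None, 44, 39, None, 30]
BFS from the root, enqueuing left then right child of each popped node:
  queue [16] -> pop 16, enqueue [1, 22], visited so far: [16]
  queue [1, 22] -> pop 1, enqueue [none], visited so far: [16, 1]
  queue [22] -> pop 22, enqueue [44], visited so far: [16, 1, 22]
  queue [44] -> pop 44, enqueue [39], visited so far: [16, 1, 22, 44]
  queue [39] -> pop 39, enqueue [30], visited so far: [16, 1, 22, 44, 39]
  queue [30] -> pop 30, enqueue [none], visited so far: [16, 1, 22, 44, 39, 30]
Result: [16, 1, 22, 44, 39, 30]


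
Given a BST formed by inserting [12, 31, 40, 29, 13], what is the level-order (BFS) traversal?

Tree insertion order: [12, 31, 40, 29, 13]
Tree (level-order array): [12, None, 31, 29, 40, 13]
BFS from the root, enqueuing left then right child of each popped node:
  queue [12] -> pop 12, enqueue [31], visited so far: [12]
  queue [31] -> pop 31, enqueue [29, 40], visited so far: [12, 31]
  queue [29, 40] -> pop 29, enqueue [13], visited so far: [12, 31, 29]
  queue [40, 13] -> pop 40, enqueue [none], visited so far: [12, 31, 29, 40]
  queue [13] -> pop 13, enqueue [none], visited so far: [12, 31, 29, 40, 13]
Result: [12, 31, 29, 40, 13]


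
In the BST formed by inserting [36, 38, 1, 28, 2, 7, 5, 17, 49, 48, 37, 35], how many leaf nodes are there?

Tree built from: [36, 38, 1, 28, 2, 7, 5, 17, 49, 48, 37, 35]
Tree (level-order array): [36, 1, 38, None, 28, 37, 49, 2, 35, None, None, 48, None, None, 7, None, None, None, None, 5, 17]
Rule: A leaf has 0 children.
Per-node child counts:
  node 36: 2 child(ren)
  node 1: 1 child(ren)
  node 28: 2 child(ren)
  node 2: 1 child(ren)
  node 7: 2 child(ren)
  node 5: 0 child(ren)
  node 17: 0 child(ren)
  node 35: 0 child(ren)
  node 38: 2 child(ren)
  node 37: 0 child(ren)
  node 49: 1 child(ren)
  node 48: 0 child(ren)
Matching nodes: [5, 17, 35, 37, 48]
Count of leaf nodes: 5


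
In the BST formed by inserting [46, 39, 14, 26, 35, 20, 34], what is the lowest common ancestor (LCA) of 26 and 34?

Tree insertion order: [46, 39, 14, 26, 35, 20, 34]
Tree (level-order array): [46, 39, None, 14, None, None, 26, 20, 35, None, None, 34]
In a BST, the LCA of p=26, q=34 is the first node v on the
root-to-leaf path with p <= v <= q (go left if both < v, right if both > v).
Walk from root:
  at 46: both 26 and 34 < 46, go left
  at 39: both 26 and 34 < 39, go left
  at 14: both 26 and 34 > 14, go right
  at 26: 26 <= 26 <= 34, this is the LCA
LCA = 26


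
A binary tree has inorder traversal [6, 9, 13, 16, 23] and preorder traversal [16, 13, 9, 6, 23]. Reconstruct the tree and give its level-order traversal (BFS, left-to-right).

Inorder:  [6, 9, 13, 16, 23]
Preorder: [16, 13, 9, 6, 23]
Algorithm: preorder visits root first, so consume preorder in order;
for each root, split the current inorder slice at that value into
left-subtree inorder and right-subtree inorder, then recurse.
Recursive splits:
  root=16; inorder splits into left=[6, 9, 13], right=[23]
  root=13; inorder splits into left=[6, 9], right=[]
  root=9; inorder splits into left=[6], right=[]
  root=6; inorder splits into left=[], right=[]
  root=23; inorder splits into left=[], right=[]
Reconstructed level-order: [16, 13, 23, 9, 6]
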